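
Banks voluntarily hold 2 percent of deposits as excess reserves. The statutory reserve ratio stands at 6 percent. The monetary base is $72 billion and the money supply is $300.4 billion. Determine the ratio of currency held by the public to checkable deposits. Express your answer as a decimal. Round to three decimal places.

0.210

Using m = M/MB = 300.4/72 ≈ 4.172222. From m = (1 + c)/(c + rr + e), rearranging gives 1 + c = m·(c + rr + e), so c·(1 − m) = m·(rr + e) − 1.
Hence c = [m·(rr + e) − 1]/(1 − m) = [4.172222 × (0.06 + 0.02) − 1] / (1 − 4.172222) ≈ 0.210018.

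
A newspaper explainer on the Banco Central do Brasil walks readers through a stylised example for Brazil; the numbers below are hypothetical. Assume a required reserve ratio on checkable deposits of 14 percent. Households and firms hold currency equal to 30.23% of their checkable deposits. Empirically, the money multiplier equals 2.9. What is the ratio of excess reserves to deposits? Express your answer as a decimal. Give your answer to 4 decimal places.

0.0068

Using m = 2.9. Since m = (1 + c)/(c + rr + e), the denominator satisfies c + rr + e = (1 + c)/m = (1 + 0.3023) / 2.9 ≈ 0.449069.
With c = 0.3023 and rr = 0.14, the ratio of excess reserves to deposits is 0.449069 − 0.3023 − 0.14 = 0.006769.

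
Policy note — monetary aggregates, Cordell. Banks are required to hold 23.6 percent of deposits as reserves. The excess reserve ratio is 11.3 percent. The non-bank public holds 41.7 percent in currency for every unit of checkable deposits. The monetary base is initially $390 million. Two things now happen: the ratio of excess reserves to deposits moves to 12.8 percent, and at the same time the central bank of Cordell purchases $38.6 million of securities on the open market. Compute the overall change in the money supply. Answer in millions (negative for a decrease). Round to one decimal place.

Before: m₁ = (1 + 0.417) / (0.236 + 0.113 + 0.417) ≈ 1.84987, MB₁ = 390, so M₁ = 1.84987 × 390 = 721.4493 million.
After: m₂ = (1 + 0.417) / (0.236 + 0.128 + 0.417) ≈ 1.81434, MB₂ = 390 + 38.6 = 428.6, so M₂ = 1.81434 × 428.6 ≈ 777.6261 million.
ΔM = M₂ − M₁ = 777.6261 − 721.4493 = 56.1768 million.

$56.2 million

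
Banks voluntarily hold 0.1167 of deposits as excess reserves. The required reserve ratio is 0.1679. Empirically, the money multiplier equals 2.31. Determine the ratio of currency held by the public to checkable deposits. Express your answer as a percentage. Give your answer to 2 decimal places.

26.15%

Using m = 2.31. From m = (1 + c)/(c + rr + e), rearranging gives 1 + c = m·(c + rr + e), so c·(1 − m) = m·(rr + e) − 1.
Hence c = [m·(rr + e) − 1]/(1 − m) = [2.31 × (0.1679 + 0.1167) − 1] / (1 − 2.31) ≈ 0.261507.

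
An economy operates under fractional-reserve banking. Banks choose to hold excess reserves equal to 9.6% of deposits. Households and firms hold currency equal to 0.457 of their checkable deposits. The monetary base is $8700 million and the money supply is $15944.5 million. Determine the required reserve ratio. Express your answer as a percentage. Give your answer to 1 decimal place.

24.2%

Using m = M/MB = 15944.5/8700 ≈ 1.832701. Since m = (1 + c)/(c + rr + e), the denominator satisfies c + rr + e = (1 + c)/m = (1 + 0.457) / 1.832701 ≈ 0.795001.
With c = 0.457 and e = 0.096, the required reserve ratio is 0.795001 − 0.457 − 0.096 = 0.242001.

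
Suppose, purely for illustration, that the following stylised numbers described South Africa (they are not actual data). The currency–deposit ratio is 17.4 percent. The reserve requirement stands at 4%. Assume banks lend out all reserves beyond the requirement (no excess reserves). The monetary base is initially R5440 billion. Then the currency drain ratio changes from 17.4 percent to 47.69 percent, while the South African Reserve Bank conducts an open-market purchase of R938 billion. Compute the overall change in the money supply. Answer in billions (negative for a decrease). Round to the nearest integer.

-11620 billion

Before: m₁ = (1 + 0.174) / (0.04 + 0.174) ≈ 5.48598, MB₁ = 5440, so M₁ = 5.48598 × 5440 = 29843.7312 billion.
After: m₂ = (1 + 0.4769) / (0.04 + 0.4769) ≈ 2.85723, MB₂ = 5440 + 938 = 6378, so M₂ = 2.85723 × 6378 ≈ 18223.4129 billion.
ΔM = M₂ − M₁ = 18223.4129 − 29843.7312 = -11620.3183 billion.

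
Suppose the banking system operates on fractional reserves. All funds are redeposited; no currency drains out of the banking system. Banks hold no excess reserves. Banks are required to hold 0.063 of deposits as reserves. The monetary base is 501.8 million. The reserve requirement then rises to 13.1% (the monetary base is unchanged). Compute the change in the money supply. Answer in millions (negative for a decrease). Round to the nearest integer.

-4135 million

Initially m₁ = 1 / (0.063) ≈ 15.8730, so M₁ = 15.8730 × 501.8 = 7965.0714 million.
After the change m₂ = 1 / (0.131) ≈ 7.6336, so M₂ = 7.6336 × 501.8 ≈ 3830.5405 million.
ΔM = M₂ − M₁ = 3830.5405 − 7965.0714 = -4134.5309 million.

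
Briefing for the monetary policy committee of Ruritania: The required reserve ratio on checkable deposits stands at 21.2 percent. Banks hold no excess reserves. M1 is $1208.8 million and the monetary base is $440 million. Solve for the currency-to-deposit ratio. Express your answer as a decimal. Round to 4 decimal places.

Using m = M/MB = 1208.8/440 ≈ 2.747273. From m = (1 + c)/(c + rr + e), rearranging gives 1 + c = m·(c + rr + e), so c·(1 − m) = m·(rr + e) − 1.
Hence c = [m·(rr + e) − 1]/(1 − m) = [2.747273 × (0.212 + 0) − 1] / (1 − 2.747273) ≈ 0.238988.

0.2390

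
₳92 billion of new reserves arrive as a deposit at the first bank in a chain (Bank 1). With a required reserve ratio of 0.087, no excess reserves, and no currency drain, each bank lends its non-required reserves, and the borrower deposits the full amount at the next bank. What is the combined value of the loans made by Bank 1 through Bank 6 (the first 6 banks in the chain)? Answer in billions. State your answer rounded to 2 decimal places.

Bank i lends (1 − rr)^i of the original deposit: Bank 1 lends 92·0.9130 = 83.9960, Bank 2 lends 92·0.9130² ≈ 76.6883, and so on.
Summing a geometric series: total = 92·[0.9130·(1 − 0.9130^6) / (1 − 0.9130)] ≈ 406.2753 billion.

₳406.28 billion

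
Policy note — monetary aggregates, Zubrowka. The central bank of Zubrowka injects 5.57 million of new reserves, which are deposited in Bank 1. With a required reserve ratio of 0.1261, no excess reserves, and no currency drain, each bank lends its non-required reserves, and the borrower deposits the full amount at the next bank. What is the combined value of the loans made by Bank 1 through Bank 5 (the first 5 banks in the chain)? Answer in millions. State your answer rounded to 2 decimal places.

18.93 million

Bank i lends (1 − rr)^i of the original deposit: Bank 1 lends 5.57·0.8739 ≈ 4.8676, Bank 2 lends 5.57·0.8739² ≈ 4.2538, and so on.
Summing a geometric series: total = 5.57·[0.8739·(1 − 0.8739^5) / (1 − 0.8739)] ≈ 18.9265 million.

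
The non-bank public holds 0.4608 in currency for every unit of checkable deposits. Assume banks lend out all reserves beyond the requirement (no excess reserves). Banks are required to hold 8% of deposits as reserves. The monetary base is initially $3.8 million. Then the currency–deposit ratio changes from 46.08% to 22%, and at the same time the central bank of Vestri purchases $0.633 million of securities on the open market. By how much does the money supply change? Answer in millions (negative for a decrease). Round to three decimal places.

Before: m₁ = (1 + 0.4608) / (0.08 + 0.4608) ≈ 2.70118, MB₁ = 3.8, so M₁ = 2.70118 × 3.8 ≈ 10.2645 million.
After: m₂ = (1 + 0.22) / (0.08 + 0.22) ≈ 4.06667, MB₂ = 3.8 + 0.633 = 4.433, so M₂ = 4.06667 × 4.433 ≈ 18.0275 million.
ΔM = M₂ − M₁ = 18.0275 − 10.2645 = 7.763 million.

$7.763 million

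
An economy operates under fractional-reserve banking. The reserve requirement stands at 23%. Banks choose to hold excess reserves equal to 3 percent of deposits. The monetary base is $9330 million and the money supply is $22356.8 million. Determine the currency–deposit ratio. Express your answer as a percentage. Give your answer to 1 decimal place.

27.0%

Using m = M/MB = 22356.8/9330 ≈ 2.396227. From m = (1 + c)/(c + rr + e), rearranging gives 1 + c = m·(c + rr + e), so c·(1 − m) = m·(rr + e) − 1.
Hence c = [m·(rr + e) − 1]/(1 − m) = [2.396227 × (0.23 + 0.03) − 1] / (1 − 2.396227) ≈ 0.270000.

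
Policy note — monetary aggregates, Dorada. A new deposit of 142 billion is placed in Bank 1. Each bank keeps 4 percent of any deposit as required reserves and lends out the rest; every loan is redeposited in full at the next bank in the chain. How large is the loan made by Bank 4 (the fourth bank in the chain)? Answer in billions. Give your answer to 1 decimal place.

Each bank lends a fraction (1 − rr) = 0.9600 of the deposit it receives, so Bank 4 receives 142·0.9600^3 and lends 142·0.9600^4 ≈ 120.6072 billion.

120.6 billion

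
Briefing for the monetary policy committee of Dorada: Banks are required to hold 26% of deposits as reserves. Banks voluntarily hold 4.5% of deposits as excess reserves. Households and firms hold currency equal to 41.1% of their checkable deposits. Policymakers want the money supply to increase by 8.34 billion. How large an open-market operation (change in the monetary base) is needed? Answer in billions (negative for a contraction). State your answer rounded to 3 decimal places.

The money multiplier is m = (1 + c) / (rr + e + c) = (1 + 0.411) / (0.26 + 0.045 + 0.411) ≈ 1.97067.
ΔMB = ΔM / m = (+8.34) / 1.97067 ≈ 4.2321 billion.

4.232 billion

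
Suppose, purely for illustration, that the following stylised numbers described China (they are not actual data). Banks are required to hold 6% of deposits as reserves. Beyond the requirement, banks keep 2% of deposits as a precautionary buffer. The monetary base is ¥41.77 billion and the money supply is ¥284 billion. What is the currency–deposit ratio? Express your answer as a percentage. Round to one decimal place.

7.9%

Using m = M/MB = 284/41.77 ≈ 6.799138. From m = (1 + c)/(c + rr + e), rearranging gives 1 + c = m·(c + rr + e), so c·(1 − m) = m·(rr + e) − 1.
Hence c = [m·(rr + e) − 1]/(1 − m) = [6.799138 × (0.06 + 0.02) − 1] / (1 − 6.799138) ≈ 0.078644.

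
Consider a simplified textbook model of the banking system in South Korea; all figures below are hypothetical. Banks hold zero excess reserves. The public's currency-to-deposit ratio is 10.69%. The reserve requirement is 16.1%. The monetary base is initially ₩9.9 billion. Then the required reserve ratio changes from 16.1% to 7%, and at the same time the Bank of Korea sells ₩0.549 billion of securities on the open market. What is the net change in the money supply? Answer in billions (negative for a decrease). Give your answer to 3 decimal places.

₩17.607 billion

Before: m₁ = (1 + 0.1069) / (0.161 + 0.1069) ≈ 4.13177, MB₁ = 9.9, so M₁ = 4.13177 × 9.9 ≈ 40.9045 billion.
After: m₂ = (1 + 0.1069) / (0.07 + 0.1069) ≈ 6.25721, MB₂ = 9.9 − 0.549 = 9.351, so M₂ = 6.25721 × 9.351 ≈ 58.5112 billion.
ΔM = M₂ − M₁ = 58.5112 − 40.9045 = 17.6067 billion.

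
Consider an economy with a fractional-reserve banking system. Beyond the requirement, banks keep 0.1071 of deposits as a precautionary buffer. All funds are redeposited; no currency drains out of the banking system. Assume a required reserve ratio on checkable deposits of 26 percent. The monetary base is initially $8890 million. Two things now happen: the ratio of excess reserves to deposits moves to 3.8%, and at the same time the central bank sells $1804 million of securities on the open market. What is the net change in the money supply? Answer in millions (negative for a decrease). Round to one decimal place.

-438.3 million

Before: m₁ = 1 / (0.26 + 0.1071) ≈ 2.724053, MB₁ = 8890, so M₁ = 2.724053 × 8890 ≈ 24216.8312 million.
After: m₂ = 1 / (0.26 + 0.038) ≈ 3.355705, MB₂ = 8890 − 1804 = 7086, so M₂ = 3.355705 × 7086 ≈ 23778.5256 million.
ΔM = M₂ − M₁ = 23778.5256 − 24216.8312 = -438.3056 million.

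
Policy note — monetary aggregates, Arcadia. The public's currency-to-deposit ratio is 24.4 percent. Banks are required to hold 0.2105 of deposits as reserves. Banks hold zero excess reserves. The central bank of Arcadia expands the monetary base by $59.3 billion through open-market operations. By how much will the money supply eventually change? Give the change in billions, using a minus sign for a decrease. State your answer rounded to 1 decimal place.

The money multiplier is m = (1 + c) / (rr + c) = (1 + 0.244) / (0.2105 + 0.244) ≈ 2.7371.
The purchase adds 59.3 billion of base, so ΔM = m × ΔMB = 2.7371 × (+59.3) ≈ 162.31 billion.

$162.3 billion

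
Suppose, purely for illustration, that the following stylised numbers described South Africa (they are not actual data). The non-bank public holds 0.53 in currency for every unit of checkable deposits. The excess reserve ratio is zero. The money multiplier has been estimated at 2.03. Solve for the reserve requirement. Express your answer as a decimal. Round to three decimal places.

Using m = 2.03. Since m = (1 + c)/(c + rr + e), the denominator satisfies c + rr + e = (1 + c)/m = (1 + 0.53) / 2.03 ≈ 0.753695.
With c = 0.53 and e = 0, the reserve requirement is 0.753695 − 0.53 − 0 = 0.223695.

0.224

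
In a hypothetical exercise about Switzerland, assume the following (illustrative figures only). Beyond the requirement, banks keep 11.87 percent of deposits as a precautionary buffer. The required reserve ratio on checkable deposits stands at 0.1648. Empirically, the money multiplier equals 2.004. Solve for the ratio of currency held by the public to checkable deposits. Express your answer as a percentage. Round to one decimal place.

Using m = 2.004. From m = (1 + c)/(c + rr + e), rearranging gives 1 + c = m·(c + rr + e), so c·(1 − m) = m·(rr + e) − 1.
Hence c = [m·(rr + e) − 1]/(1 − m) = [2.004 × (0.1648 + 0.1187) − 1] / (1 − 2.004) ≈ 0.430145.

43.0%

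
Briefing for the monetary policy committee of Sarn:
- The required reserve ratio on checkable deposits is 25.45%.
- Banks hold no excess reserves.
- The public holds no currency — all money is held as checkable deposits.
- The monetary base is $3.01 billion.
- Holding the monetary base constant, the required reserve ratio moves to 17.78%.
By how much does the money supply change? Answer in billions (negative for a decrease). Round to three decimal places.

Initially m₁ = 1 / (0.2545) ≈ 3.92927, so M₁ = 3.92927 × 3.01 ≈ 11.8271 billion.
After the change m₂ = 1 / (0.1778) ≈ 5.62430, so M₂ = 5.62430 × 3.01 ≈ 16.9291 billion.
ΔM = M₂ − M₁ = 16.9291 − 11.8271 = 5.102 billion.

$5.102 billion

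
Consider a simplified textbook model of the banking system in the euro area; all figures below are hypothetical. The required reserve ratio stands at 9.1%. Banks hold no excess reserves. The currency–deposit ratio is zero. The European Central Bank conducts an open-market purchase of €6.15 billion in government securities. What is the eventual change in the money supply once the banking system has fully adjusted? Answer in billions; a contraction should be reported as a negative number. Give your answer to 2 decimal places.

€67.58 billion

The simple money multiplier is m = 1/rr = 1/0.091 ≈ 10.9890.
An open-market purchase increases the monetary base by 6.15 billion, so ΔM = m × ΔMB = 10.9890 × 6.15 ≈ 67.5824 billion.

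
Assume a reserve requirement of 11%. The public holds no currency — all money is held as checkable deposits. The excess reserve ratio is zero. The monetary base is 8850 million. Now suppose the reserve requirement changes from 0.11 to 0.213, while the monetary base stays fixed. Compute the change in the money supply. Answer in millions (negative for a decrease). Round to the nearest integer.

-38905 million

Initially m₁ = 1 / (0.11) ≈ 9.09091, so M₁ = 9.09091 × 8850 = 80454.5535 million.
After the change m₂ = 1 / (0.213) ≈ 4.69484, so M₂ = 4.69484 × 8850 = 41549.334 million.
ΔM = M₂ − M₁ = 41549.334 − 80454.5535 = -38905.2195 million.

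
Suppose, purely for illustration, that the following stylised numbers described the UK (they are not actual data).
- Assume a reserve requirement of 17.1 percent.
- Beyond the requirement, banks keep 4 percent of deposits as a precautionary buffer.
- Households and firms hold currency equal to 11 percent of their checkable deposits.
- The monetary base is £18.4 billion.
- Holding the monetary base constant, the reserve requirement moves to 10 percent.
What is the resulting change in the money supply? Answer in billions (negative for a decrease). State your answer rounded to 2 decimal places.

Initially m₁ = (1 + 0.11) / (0.171 + 0.04 + 0.11) ≈ 3.45794, so M₁ = 3.45794 × 18.4 ≈ 63.6261 billion.
After the change m₂ = (1 + 0.11) / (0.1 + 0.04 + 0.11) = 4.44, so M₂ = 4.44 × 18.4 = 81.696 billion.
ΔM = M₂ − M₁ = 81.696 − 63.6261 = 18.0699 billion.

£18.07 billion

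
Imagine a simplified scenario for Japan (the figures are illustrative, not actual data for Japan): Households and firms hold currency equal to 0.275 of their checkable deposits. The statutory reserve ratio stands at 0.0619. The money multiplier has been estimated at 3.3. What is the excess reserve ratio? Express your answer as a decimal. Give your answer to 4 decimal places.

0.0495

Using m = 3.3. Since m = (1 + c)/(c + rr + e), the denominator satisfies c + rr + e = (1 + c)/m = (1 + 0.275) / 3.3 ≈ 0.386364.
With c = 0.275 and rr = 0.0619, the excess reserve ratio is 0.386364 − 0.275 − 0.0619 = 0.049464.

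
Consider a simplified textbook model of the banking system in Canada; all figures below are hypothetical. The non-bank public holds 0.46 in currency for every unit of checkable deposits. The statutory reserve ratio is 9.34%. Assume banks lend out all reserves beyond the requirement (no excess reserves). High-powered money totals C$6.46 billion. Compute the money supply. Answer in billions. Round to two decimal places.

The money multiplier is m = (1 + c) / (rr + c) = (1 + 0.46) / (0.0934 + 0.46) ≈ 2.6382.
So M = m × MB = 2.6382 × 6.46 ≈ 17.0428 billion.

C$17.04 billion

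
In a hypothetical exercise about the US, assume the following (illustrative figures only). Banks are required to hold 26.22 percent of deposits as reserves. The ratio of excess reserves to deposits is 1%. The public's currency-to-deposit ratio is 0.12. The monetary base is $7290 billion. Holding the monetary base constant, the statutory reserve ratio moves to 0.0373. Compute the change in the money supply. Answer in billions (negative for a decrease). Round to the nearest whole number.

$27985 billion

Initially m₁ = (1 + 0.12) / (0.2622 + 0.01 + 0.12) ≈ 2.85569, so M₁ = 2.85569 × 7290 = 20817.9801 billion.
After the change m₂ = (1 + 0.12) / (0.0373 + 0.01 + 0.12) ≈ 6.69456, so M₂ = 6.69456 × 7290 = 48803.3424 billion.
ΔM = M₂ − M₁ = 48803.3424 − 20817.9801 = 27985.3623 billion.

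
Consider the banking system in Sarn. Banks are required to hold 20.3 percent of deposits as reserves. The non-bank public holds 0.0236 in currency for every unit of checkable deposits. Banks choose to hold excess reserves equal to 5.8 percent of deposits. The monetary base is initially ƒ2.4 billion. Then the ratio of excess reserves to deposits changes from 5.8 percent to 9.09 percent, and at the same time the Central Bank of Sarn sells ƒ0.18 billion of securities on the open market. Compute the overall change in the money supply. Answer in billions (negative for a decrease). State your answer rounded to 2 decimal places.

-1.47 billion

Before: m₁ = (1 + 0.0236) / (0.203 + 0.058 + 0.0236) ≈ 3.5966, MB₁ = 2.4, so M₁ = 3.5966 × 2.4 ≈ 8.6318 billion.
After: m₂ = (1 + 0.0236) / (0.203 + 0.0909 + 0.0236) ≈ 3.2239, MB₂ = 2.4 − 0.18 = 2.22, so M₂ = 3.2239 × 2.22 ≈ 7.1571 billion.
ΔM = M₂ − M₁ = 7.1571 − 8.6318 = -1.4747 billion.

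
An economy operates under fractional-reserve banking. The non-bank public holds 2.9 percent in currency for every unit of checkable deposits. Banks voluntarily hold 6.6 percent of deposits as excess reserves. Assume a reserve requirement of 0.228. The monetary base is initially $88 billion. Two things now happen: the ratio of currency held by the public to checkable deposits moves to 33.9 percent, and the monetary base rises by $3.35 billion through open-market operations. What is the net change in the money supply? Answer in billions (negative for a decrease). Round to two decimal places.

Before: m₁ = (1 + 0.029) / (0.228 + 0.066 + 0.029) ≈ 3.18576, MB₁ = 88, so M₁ = 3.18576 × 88 ≈ 280.3469 billion.
After: m₂ = (1 + 0.339) / (0.228 + 0.066 + 0.339) ≈ 2.11532, MB₂ = 88 + 3.35 = 91.35, so M₂ = 2.11532 × 91.35 ≈ 193.2345 billion.
ΔM = M₂ − M₁ = 193.2345 − 280.3469 = -87.1124 billion.

-87.11 billion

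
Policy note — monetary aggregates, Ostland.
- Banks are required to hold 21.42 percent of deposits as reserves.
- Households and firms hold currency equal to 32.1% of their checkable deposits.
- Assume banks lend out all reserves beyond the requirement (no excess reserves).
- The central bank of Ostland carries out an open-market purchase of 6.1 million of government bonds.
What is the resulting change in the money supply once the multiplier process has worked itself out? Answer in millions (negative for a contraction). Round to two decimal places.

15.06 million

The money multiplier is m = (1 + c) / (rr + c) = (1 + 0.321) / (0.2142 + 0.321) ≈ 2.4682.
The purchase adds 6.1 million of base, so ΔM = m × ΔMB = 2.4682 × (+6.1) ≈ 15.056 million.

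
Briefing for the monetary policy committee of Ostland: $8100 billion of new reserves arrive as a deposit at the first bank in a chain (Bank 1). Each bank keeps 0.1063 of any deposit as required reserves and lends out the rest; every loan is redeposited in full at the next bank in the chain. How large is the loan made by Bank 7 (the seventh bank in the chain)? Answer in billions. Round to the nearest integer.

Each bank lends a fraction (1 − rr) = 0.8937 of the deposit it receives, so Bank 7 receives 8100·0.8937^6 and lends 8100·0.8937^7 ≈ 3688.3092 billion.

$3688 billion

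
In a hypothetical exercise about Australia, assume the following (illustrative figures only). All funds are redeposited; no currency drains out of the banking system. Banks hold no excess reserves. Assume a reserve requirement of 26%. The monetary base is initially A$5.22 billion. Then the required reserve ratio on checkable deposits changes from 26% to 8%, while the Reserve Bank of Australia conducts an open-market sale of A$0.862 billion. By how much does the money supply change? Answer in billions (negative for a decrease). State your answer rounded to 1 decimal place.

A$34.4 billion

Before: m₁ = 1 / (0.26) ≈ 3.8462, MB₁ = 5.22, so M₁ = 3.8462 × 5.22 ≈ 20.0772 billion.
After: m₂ = 1 / (0.08) = 12.5, MB₂ = 5.22 − 0.862 = 4.358, so M₂ = 12.5 × 4.358 = 54.475 billion.
ΔM = M₂ − M₁ = 54.475 − 20.0772 = 34.3978 billion.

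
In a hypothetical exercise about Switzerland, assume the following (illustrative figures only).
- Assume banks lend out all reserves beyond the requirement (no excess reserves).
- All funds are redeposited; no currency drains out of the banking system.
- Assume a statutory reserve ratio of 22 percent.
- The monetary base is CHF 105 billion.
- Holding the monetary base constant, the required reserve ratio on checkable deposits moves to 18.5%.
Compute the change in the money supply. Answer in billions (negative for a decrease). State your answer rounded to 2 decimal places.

CHF 90.29 billion

Initially m₁ = 1 / (0.22) ≈ 4.545455, so M₁ = 4.545455 × 105 ≈ 477.2728 billion.
After the change m₂ = 1 / (0.185) ≈ 5.405405, so M₂ = 5.405405 × 105 ≈ 567.5675 billion.
ΔM = M₂ − M₁ = 567.5675 − 477.2728 = 90.2947 billion.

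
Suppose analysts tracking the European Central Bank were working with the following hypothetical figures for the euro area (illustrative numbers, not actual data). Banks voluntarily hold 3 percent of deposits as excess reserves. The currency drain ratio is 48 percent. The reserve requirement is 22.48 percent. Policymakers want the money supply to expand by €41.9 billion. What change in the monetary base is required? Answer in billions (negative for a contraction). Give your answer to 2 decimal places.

€20.80 billion

The money multiplier is m = (1 + c) / (rr + e + c) = (1 + 0.48) / (0.2248 + 0.03 + 0.48) ≈ 2.01415.
ΔMB = ΔM / m = (+41.9) / 2.01415 ≈ 20.8028 billion.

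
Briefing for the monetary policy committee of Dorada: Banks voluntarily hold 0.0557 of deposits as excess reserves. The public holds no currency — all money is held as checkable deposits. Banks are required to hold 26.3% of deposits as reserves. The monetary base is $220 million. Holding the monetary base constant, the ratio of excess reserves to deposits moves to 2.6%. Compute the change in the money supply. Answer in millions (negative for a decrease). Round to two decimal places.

Initially m₁ = 1 / (0.263 + 0.0557) ≈ 3.137747, so M₁ = 3.137747 × 220 ≈ 690.3043 million.
After the change m₂ = 1 / (0.263 + 0.026) ≈ 3.460208, so M₂ = 3.460208 × 220 ≈ 761.2458 million.
ΔM = M₂ − M₁ = 761.2458 − 690.3043 = 70.9415 million.

$70.94 million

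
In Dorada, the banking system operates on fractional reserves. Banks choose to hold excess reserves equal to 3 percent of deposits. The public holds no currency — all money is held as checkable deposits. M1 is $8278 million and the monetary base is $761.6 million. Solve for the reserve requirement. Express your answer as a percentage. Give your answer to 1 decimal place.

Using m = M/MB = 8278/761.6 ≈ 10.869223. Since m = (1 + c)/(c + rr + e), the denominator satisfies c + rr + e = (1 + c)/m = (1 + 0) / 10.869223 ≈ 0.092003.
With c = 0 and e = 0.03, the reserve requirement is 0.092003 − 0 − 0.03 = 0.062003.

6.2%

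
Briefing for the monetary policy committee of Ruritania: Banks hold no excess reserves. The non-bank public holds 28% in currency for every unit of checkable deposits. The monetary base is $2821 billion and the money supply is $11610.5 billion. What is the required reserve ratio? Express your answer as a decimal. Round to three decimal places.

0.031

Using m = M/MB = 11610.5/2821 ≈ 4.115739. Since m = (1 + c)/(c + rr + e), the denominator satisfies c + rr + e = (1 + c)/m = (1 + 0.28) / 4.115739 ≈ 0.311001.
With c = 0.28 and e = 0, the required reserve ratio is 0.311001 − 0.28 − 0 = 0.031001.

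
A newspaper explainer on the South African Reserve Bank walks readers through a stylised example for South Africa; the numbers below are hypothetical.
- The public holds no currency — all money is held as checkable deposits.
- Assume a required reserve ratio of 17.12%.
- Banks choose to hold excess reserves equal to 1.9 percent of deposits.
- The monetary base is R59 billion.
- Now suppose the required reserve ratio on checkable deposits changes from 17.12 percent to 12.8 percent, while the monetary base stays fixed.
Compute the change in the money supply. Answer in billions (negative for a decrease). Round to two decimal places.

R91.16 billion

Initially m₁ = 1 / (0.1712 + 0.019) ≈ 5.25762, so M₁ = 5.25762 × 59 ≈ 310.1996 billion.
After the change m₂ = 1 / (0.128 + 0.019) ≈ 6.80272, so M₂ = 6.80272 × 59 ≈ 401.3605 billion.
ΔM = M₂ − M₁ = 401.3605 − 310.1996 = 91.1609 billion.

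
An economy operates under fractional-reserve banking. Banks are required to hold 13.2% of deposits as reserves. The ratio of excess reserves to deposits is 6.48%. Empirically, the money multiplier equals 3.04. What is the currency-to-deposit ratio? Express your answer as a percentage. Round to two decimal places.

Using m = 3.04. From m = (1 + c)/(c + rr + e), rearranging gives 1 + c = m·(c + rr + e), so c·(1 − m) = m·(rr + e) − 1.
Hence c = [m·(rr + e) − 1]/(1 − m) = [3.04 × (0.132 + 0.0648) − 1] / (1 − 3.04) ≈ 0.196925.

19.69%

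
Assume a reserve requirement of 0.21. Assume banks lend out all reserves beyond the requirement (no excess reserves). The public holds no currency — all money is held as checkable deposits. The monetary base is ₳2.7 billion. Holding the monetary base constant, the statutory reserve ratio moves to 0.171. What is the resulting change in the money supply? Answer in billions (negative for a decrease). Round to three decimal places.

₳2.932 billion

Initially m₁ = 1 / (0.21) ≈ 4.76190, so M₁ = 4.76190 × 2.7 ≈ 12.8571 billion.
After the change m₂ = 1 / (0.171) ≈ 5.84795, so M₂ = 5.84795 × 2.7 ≈ 15.7895 billion.
ΔM = M₂ − M₁ = 15.7895 − 12.8571 = 2.9324 billion.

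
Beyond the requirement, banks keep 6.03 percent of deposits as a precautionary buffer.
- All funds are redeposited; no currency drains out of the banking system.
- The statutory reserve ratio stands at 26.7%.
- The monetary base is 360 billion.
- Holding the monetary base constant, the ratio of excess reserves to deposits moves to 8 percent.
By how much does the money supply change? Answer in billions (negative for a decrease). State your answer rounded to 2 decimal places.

Initially m₁ = 1 / (0.267 + 0.0603) ≈ 3.055301, so M₁ = 3.055301 × 360 ≈ 1099.9084 billion.
After the change m₂ = 1 / (0.267 + 0.08) ≈ 2.881844, so M₂ = 2.881844 × 360 ≈ 1037.4638 billion.
ΔM = M₂ − M₁ = 1037.4638 − 1099.9084 = -62.4446 billion.

-62.44 billion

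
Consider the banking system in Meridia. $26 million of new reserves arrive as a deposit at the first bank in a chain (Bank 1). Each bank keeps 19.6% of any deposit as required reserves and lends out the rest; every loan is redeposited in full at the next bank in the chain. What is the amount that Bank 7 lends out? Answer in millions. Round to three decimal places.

$5.646 million

Each bank lends a fraction (1 − rr) = 0.8040 of the deposit it receives, so Bank 7 receives 26·0.8040^6 and lends 26·0.8040^7 ≈ 5.6463 million.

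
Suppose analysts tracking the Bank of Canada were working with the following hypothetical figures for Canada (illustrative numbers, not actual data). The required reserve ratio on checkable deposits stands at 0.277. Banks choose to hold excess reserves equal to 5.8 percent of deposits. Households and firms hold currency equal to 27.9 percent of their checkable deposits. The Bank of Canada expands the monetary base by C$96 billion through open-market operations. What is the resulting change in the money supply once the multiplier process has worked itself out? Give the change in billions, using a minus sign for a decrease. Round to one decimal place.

C$200.0 billion

The money multiplier is m = (1 + c) / (rr + e + c) = (1 + 0.279) / (0.277 + 0.058 + 0.279) ≈ 2.0831.
The purchase adds 96 billion of base, so ΔM = m × ΔMB = 2.0831 × (+96) = 199.9776 billion.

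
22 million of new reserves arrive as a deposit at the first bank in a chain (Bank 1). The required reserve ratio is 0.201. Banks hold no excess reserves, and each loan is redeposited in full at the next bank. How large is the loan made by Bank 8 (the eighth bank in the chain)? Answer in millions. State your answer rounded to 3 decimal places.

Each bank lends a fraction (1 − rr) = 0.7990 of the deposit it receives, so Bank 8 receives 22·0.7990^7 and lends 22·0.7990^8 ≈ 3.6542 million.

3.654 million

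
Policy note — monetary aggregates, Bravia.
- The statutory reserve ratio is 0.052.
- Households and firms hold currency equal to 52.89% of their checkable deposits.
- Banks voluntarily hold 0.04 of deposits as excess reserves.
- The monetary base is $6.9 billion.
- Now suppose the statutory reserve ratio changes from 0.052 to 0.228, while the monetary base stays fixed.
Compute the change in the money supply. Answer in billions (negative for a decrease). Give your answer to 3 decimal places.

Initially m₁ = (1 + 0.5289) / (0.052 + 0.04 + 0.5289) ≈ 2.46239, so M₁ = 2.46239 × 6.9 ≈ 16.9905 billion.
After the change m₂ = (1 + 0.5289) / (0.228 + 0.04 + 0.5289) ≈ 1.91856, so M₂ = 1.91856 × 6.9 ≈ 13.2381 billion.
ΔM = M₂ − M₁ = 13.2381 − 16.9905 = -3.7524 billion.

-3.752 billion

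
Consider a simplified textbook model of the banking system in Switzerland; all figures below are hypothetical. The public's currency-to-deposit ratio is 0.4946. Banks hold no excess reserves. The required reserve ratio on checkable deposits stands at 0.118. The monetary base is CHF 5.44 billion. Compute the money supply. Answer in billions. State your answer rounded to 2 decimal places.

CHF 13.27 billion

The money multiplier is m = (1 + c) / (rr + c) = (1 + 0.4946) / (0.118 + 0.4946) ≈ 2.4398.
So M = m × MB = 2.4398 × 5.44 ≈ 13.2725 billion.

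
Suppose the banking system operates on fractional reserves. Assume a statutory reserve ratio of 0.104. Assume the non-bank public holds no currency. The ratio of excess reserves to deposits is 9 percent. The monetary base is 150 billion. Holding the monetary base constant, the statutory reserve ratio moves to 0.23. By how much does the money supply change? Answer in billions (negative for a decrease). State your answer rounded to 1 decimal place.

-304.4 billion

Initially m₁ = 1 / (0.104 + 0.09) ≈ 5.15464, so M₁ = 5.15464 × 150 = 773.196 billion.
After the change m₂ = 1 / (0.23 + 0.09) = 3.12500, so M₂ = 3.12500 × 150 = 468.75 billion.
ΔM = M₂ − M₁ = 468.75 − 773.196 = -304.446 billion.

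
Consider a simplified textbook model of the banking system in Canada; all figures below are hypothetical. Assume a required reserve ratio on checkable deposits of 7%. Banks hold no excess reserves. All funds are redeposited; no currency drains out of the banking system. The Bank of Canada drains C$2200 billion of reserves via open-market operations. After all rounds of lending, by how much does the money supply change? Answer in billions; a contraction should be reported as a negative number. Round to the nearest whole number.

-31429 billion

The simple money multiplier is m = 1/rr = 1/0.07 ≈ 14.28571.
An open-market sale reduces the monetary base by 2200 billion, so ΔM = m × ΔMB = 14.28571 × (−2200) = -31428.562 billion.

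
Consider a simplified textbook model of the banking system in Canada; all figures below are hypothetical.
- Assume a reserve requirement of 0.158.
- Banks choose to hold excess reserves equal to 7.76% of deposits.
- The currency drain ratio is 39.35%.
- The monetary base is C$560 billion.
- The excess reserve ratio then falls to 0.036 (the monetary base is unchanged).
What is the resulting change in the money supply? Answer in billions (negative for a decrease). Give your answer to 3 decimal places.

C$87.834 billion

Initially m₁ = (1 + 0.3935) / (0.158 + 0.0776 + 0.3935) ≈ 2.2150691, so M₁ = 2.2150691 × 560 ≈ 1240.4387 billion.
After the change m₂ = (1 + 0.3935) / (0.158 + 0.036 + 0.3935) ≈ 2.3719149, so M₂ = 2.3719149 × 560 ≈ 1328.2723 billion.
ΔM = M₂ − M₁ = 1328.2723 − 1240.4387 = 87.8336 billion.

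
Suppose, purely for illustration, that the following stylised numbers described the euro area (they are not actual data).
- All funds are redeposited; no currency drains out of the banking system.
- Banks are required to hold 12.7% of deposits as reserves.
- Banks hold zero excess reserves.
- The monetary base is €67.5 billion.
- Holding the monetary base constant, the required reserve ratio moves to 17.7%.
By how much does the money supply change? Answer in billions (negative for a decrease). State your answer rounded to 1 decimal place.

Initially m₁ = 1 / (0.127) ≈ 7.8740, so M₁ = 7.8740 × 67.5 = 531.495 billion.
After the change m₂ = 1 / (0.177) ≈ 5.6497, so M₂ = 5.6497 × 67.5 ≈ 381.3548 billion.
ΔM = M₂ − M₁ = 381.3548 − 531.495 = -150.1402 billion.

-150.1 billion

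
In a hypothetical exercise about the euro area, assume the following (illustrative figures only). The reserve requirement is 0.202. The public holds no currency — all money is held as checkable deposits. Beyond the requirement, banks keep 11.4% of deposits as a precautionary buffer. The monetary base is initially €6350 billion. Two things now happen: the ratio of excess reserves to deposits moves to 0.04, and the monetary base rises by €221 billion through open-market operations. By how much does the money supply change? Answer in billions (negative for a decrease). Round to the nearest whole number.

Before: m₁ = 1 / (0.202 + 0.114) ≈ 3.16456, MB₁ = 6350, so M₁ = 3.16456 × 6350 = 20094.956 billion.
After: m₂ = 1 / (0.202 + 0.04) ≈ 4.13223, MB₂ = 6350 + 221 = 6571, so M₂ = 4.13223 × 6571 ≈ 27152.8833 billion.
ΔM = M₂ − M₁ = 27152.8833 − 20094.956 = 7057.9273 billion.

€7058 billion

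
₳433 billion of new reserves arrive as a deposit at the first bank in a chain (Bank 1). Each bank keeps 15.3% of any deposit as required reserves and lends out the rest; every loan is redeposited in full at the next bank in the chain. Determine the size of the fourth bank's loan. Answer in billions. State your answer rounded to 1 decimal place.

₳222.9 billion

Each bank lends a fraction (1 − rr) = 0.8470 of the deposit it receives, so Bank 4 receives 433·0.8470^3 and lends 433·0.8470^4 ≈ 222.8546 billion.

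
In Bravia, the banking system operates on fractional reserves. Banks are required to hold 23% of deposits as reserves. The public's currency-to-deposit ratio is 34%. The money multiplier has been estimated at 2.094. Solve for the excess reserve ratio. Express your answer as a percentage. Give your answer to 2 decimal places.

Using m = 2.094. Since m = (1 + c)/(c + rr + e), the denominator satisfies c + rr + e = (1 + c)/m = (1 + 0.34) / 2.094 ≈ 0.639924.
With c = 0.34 and rr = 0.23, the excess reserve ratio is 0.639924 − 0.34 − 0.23 = 0.069924.

6.99%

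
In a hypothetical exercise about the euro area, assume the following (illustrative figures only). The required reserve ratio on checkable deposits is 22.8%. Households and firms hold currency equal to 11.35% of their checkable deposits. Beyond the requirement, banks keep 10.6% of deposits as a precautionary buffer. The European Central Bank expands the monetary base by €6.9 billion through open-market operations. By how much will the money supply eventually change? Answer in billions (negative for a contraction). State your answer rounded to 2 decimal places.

€17.17 billion

The money multiplier is m = (1 + c) / (rr + e + c) = (1 + 0.1135) / (0.228 + 0.106 + 0.1135) ≈ 2.4883.
The purchase adds 6.9 billion of base, so ΔM = m × ΔMB = 2.4883 × (+6.9) ≈ 17.1693 billion.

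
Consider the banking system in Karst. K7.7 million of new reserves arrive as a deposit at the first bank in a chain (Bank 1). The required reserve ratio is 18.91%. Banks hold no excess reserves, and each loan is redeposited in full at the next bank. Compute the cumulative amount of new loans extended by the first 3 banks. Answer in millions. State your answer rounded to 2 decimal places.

K15.41 million

Bank i lends (1 − rr)^i of the original deposit: Bank 1 lends 7.7·0.8109 ≈ 6.2439, Bank 2 lends 7.7·0.8109² ≈ 5.0632, and so on.
Summing a geometric series: total = 7.7·[0.8109·(1 − 0.8109^3) / (1 − 0.8109)] ≈ 15.4129 million.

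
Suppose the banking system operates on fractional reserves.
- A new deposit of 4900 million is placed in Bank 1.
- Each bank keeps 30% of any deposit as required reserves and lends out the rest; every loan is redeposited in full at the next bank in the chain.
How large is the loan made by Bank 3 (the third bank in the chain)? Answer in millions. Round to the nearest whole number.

1681 million

Each bank lends a fraction (1 − rr) = 0.7000 of the deposit it receives, so Bank 3 receives 4900·0.7000^2 and lends 4900·0.7000^3 = 1680.7000 million.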